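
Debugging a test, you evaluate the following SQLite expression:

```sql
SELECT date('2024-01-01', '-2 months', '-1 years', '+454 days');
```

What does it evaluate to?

Adding -2 months to 2024-01-01 gives 2023-11-01.
Adding -1 year to 2023-11-01 gives 2022-11-01.
Applying '+454 days' to 2022-11-01: counting 454 days forward gives 2024-01-29.

2024-01-29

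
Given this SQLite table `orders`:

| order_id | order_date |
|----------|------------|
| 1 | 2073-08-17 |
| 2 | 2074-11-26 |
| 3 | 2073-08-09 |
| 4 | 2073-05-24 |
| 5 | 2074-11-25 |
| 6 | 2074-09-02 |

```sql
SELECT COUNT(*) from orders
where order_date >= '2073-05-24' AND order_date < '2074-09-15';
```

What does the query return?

4

Rows in [2073-05-24, 2074-09-15): 2073-08-17, 2073-08-09, 2073-05-24, 2074-09-02 → 4 rows.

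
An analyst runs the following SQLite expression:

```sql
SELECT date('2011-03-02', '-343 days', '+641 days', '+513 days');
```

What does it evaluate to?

2013-05-21

Applying '-343 days' to 2011-03-02: counting 343 days back gives 2010-03-24.
Applying '+641 days' to 2010-03-24: counting 641 days forward gives 2011-12-25.
Applying '+513 days' to 2011-12-25: counting 513 days forward gives 2013-05-21.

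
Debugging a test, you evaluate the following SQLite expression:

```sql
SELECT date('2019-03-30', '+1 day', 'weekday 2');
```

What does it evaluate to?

Advancing 1 more day within March lands on 2019-03-31.
`weekday 2` advances to the next Tuesday; 2019-03-31 is a Sunday, so it moves forward to 2019-04-02.

2019-04-02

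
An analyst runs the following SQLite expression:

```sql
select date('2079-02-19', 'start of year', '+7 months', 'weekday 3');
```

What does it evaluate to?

2079-08-02

`start of year` rewinds 2079-02-19 to 2079-01-01.
Adding +7 months to 2079-01-01 gives 2079-08-01.
`weekday 3` advances to the next Wednesday; 2079-08-01 is a Tuesday, so it moves forward to 2079-08-02.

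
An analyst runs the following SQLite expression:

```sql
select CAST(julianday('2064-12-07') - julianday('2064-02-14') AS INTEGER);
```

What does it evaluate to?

297

15 days remain in February 2064 after the 14th (29 − 14).
Full months from March 2064 through November 2064 contribute their day counts.
Then 7 days into December 2064.
Total: 15 + 31 + 30 + 31 + 30 + 31 + 31 + 30 + 31 + 30 + 7 = 297.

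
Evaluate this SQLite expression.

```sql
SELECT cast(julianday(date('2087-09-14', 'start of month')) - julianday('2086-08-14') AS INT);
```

383

`start of month` rewinds 2087-09-14 to 2087-09-01.
17 days remain in August 2086 after the 14th (31 − 14).
Full months from September 2086 through August 2087 contribute their day counts.
Then 1 day into September 2087.
Total: 17 + 30 + 31 + 30 + 31 + 31 + 28 + 31 + 30 + 31 + 30 + 31 + 31 + 1 = 383.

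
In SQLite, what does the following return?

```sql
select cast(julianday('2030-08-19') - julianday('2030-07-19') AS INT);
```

31

12 days remain in July 2030 after the 19th (31 − 19).
Then 19 days into August 2030.
Total: 12 + 19 = 31.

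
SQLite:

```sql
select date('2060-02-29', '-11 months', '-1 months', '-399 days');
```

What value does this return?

Adding -11 months to 2060-02-29 gives 2059-03-29.
Adding -1 month to 2059-03-29 targets 2059-02-29. February 2059 has only 28 days, so SQLite normalizes the 1-day overflow forward to 2059-03-01.
Applying '-399 days' to 2059-03-01: counting 399 days back gives 2058-01-26.

2058-01-26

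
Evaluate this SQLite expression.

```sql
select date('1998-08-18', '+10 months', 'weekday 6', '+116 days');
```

1999-10-13

Adding +10 months to 1998-08-18 gives 1999-06-18.
`weekday 6` advances to the next Saturday; 1999-06-18 is a Friday, so it moves forward to 1999-06-19.
Applying '+116 days' to 1999-06-19: counting 116 days forward gives 1999-10-13.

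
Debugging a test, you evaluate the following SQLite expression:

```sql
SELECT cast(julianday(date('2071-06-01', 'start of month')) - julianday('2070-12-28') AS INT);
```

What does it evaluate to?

`start of month` rewinds 2071-06-01 to 2071-06-01.
3 days remain in December 2070 after the 28th (31 − 28).
January 2071: 31 days.
February 2071: 28 days.
March 2071: 31 days.
April 2071: 30 days.
May 2071: 31 days.
Then 1 day into June 2071.
Total: 3 + 31 + 28 + 31 + 30 + 31 + 1 = 155.

155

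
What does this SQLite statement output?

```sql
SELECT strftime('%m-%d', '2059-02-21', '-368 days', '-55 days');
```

12-25

First apply '-368 days', '-55 days': 2059-02-21 → 2057-12-25.
`%m-%d` extracts the month-day: 12-25.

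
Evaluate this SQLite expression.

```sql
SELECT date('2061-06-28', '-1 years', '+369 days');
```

2061-07-02

Adding -1 year to 2061-06-28 gives 2060-06-28.
Applying '+369 days' to 2060-06-28: counting 369 days forward gives 2061-07-02.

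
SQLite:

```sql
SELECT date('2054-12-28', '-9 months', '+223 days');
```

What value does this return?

Adding -9 months to 2054-12-28 gives 2054-03-28.
Applying '+223 days' to 2054-03-28: counting 223 days forward gives 2054-11-06.

2054-11-06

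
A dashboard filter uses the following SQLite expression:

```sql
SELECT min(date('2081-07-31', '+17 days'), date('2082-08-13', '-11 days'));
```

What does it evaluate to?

date('2081-07-31', '+17 days') → 2081-08-17.
date('2082-08-13', '-11 days') → 2082-08-02.
Earlier of the two is 2081-08-17.

2081-08-17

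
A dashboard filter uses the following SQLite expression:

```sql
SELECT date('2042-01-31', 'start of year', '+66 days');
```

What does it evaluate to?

`start of year` rewinds 2042-01-31 to 2042-01-01.
Applying '+66 days' to 2042-01-01: counting 66 days forward gives 2042-03-08.

2042-03-08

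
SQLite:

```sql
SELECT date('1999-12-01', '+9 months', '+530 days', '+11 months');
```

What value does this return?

2003-01-13

Adding +9 months to 1999-12-01 gives 2000-09-01.
Applying '+530 days' to 2000-09-01: counting 530 days forward gives 2002-02-13.
Adding +11 months to 2002-02-13 gives 2003-01-13.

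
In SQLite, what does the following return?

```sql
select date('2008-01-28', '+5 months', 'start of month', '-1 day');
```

Adding +5 months to 2008-01-28 gives 2008-06-28.
`start of month` rewinds 2008-06-28 to 2008-06-01.
Going back 1 day from 2008-06-01 reaches 2008-05-31 (last day of May, 31 days).

2008-05-31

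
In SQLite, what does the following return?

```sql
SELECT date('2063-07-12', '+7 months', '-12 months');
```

Adding +7 months to 2063-07-12 gives 2064-02-12.
Adding -12 months to 2064-02-12 gives 2063-02-12.

2063-02-12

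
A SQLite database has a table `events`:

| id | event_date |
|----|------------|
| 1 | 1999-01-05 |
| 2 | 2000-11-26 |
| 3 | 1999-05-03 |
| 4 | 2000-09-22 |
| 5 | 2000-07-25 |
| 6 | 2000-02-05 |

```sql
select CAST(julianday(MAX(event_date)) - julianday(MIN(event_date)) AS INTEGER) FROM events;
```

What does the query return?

MIN = 1999-01-05, MAX = 2000-11-26.
26 days remain in January 1999 after the 5th (31 − 5).
Full months from February 1999 through October 2000 contribute their day counts.
Then 26 days into November 2000.
Total: 26 + 28 + 31 + 30 + 31 + 30 + 31 + 31 + 30 + 31 + 30 + 31 + 31 + 29 + 31 + 30 + 31 + 30 + 31 + 31 + 30 + 31 + 26 = 691.

691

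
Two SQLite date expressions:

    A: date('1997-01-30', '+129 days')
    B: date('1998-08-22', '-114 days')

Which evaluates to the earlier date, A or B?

A

A = 1997-06-08.
B = 1998-04-30.
A is earlier.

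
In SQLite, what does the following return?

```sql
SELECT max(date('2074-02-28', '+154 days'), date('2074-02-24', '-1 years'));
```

2074-08-01

date('2074-02-28', '+154 days') → 2074-08-01.
date('2074-02-24', '-1 years') → 2073-02-24.
Later of the two is 2074-08-01.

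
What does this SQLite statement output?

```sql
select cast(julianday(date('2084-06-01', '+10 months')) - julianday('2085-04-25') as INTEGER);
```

-24

Adding +10 months to 2084-06-01 gives 2085-04-01.
Both dates are in April 2085: 25 − 1 = 24.
The subtraction is earlier − later, so the result is −24 → -24.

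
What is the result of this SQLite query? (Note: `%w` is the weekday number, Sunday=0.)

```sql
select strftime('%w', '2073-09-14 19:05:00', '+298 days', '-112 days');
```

1

First apply '+298 days', '-112 days': 2073-09-14 19:05:00 → 2074-03-19 19:05:00.
2074-03-19 is a Monday; with Sunday=0 that is 1.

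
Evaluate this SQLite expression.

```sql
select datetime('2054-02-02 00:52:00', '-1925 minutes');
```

2054-01-31 16:47:00

1925 minutes = 32h 5m; -1925 minutes from 2054-02-02 00:52:00 is 2054-01-31 16:47:00 (crosses midnight).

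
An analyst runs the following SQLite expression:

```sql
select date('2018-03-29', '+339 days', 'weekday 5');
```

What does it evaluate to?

Applying '+339 days' to 2018-03-29: counting 339 days forward gives 2019-03-03.
`weekday 5` advances to the next Friday; 2019-03-03 is a Sunday, so it moves forward to 2019-03-08.

2019-03-08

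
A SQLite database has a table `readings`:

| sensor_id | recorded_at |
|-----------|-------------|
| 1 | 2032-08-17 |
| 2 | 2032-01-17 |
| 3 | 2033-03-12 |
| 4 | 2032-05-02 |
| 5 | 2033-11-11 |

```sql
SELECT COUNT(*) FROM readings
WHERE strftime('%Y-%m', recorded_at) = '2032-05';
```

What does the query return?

Rows with year-month 2032-05: 2032-05-02 → 1.

1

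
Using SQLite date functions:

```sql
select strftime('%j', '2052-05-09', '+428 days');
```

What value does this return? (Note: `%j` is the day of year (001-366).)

First apply '+428 days': 2052-05-09 → 2053-07-11.
Day-of-year for 2053-07-11: days since 2053-01-01 inclusive = 192, zero-padded to 192.

192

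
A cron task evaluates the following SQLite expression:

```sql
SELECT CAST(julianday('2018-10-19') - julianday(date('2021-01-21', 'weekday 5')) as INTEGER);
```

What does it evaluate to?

-826

`weekday 5` advances to the next Friday; 2021-01-21 is a Thursday, so it moves forward to 2021-01-22.
12 days remain in October 2018 after the 19th (31 − 19).
Full months from November 2018 through December 2020 contribute their day counts.
Then 22 days into January 2021.
Total: 12 + 30 + 31 + 31 + 28 + 31 + 30 + 31 + 30 + 31 + 31 + 30 + 31 + 30 + 31 + 31 + 29 + 31 + 30 + 31 + 30 + 31 + 31 + 30 + 31 + 30 + 31 + 22 = 826.
The subtraction is earlier − later, so the result is −826 → -826.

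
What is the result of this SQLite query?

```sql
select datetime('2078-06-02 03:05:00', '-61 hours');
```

2078-05-30 14:05:00

-61 hours from 2078-06-02 03:05:00 is 2078-05-30 14:05:00 (crosses midnight).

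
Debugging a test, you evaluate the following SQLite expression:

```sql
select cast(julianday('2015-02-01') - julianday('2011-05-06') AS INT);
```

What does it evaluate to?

25 days remain in May 2011 after the 6th (31 − 6).
Full months from June 2011 through January 2015 contribute their day counts.
Then 1 day into February 2015.
Total: 25 + 30 + 31 + 31 + 30 + 31 + 30 + 31 + 31 + 29 + 31 + 30 + 31 + 30 + 31 + 31 + 30 + 31 + 30 + 31 + 31 + 28 + 31 + 30 + 31 + 30 + 31 + 31 + 30 + 31 + 30 + 31 + 31 + 28 + 31 + 30 + 31 + 30 + 31 + 31 + 30 + 31 + 30 + 31 + 31 + 1 = 1367.

1367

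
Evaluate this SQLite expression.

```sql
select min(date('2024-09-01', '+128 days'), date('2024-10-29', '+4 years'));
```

date('2024-09-01', '+128 days') → 2025-01-07.
date('2024-10-29', '+4 years') → 2028-10-29.
Earlier of the two is 2025-01-07.

2025-01-07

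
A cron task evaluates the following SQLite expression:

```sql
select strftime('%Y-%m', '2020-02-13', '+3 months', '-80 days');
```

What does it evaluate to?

2020-02

First apply '+3 months', '-80 days': 2020-02-13 → 2020-02-23.
`%Y-%m` extracts the year-month: 2020-02.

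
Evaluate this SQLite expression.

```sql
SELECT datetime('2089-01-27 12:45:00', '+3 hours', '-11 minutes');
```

2089-01-27 15:34:00

+3 hours from 2089-01-27 12:45:00 is 2089-01-27 15:45:00.
-11 minutes from 2089-01-27 15:45:00 is 2089-01-27 15:34:00.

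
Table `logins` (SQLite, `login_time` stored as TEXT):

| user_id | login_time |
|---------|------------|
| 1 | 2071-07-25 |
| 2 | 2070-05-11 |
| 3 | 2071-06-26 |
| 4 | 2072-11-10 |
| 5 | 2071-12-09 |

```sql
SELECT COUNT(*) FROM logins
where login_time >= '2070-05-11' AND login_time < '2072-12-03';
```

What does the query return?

Rows in [2070-05-11, 2072-12-03): 2071-07-25, 2070-05-11, 2071-06-26, 2072-11-10, 2071-12-09 → 5 rows.

5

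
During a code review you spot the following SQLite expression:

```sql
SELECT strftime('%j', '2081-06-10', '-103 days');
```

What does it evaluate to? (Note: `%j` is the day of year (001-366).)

First apply '-103 days': 2081-06-10 → 2081-02-27.
Day-of-year for 2081-02-27: days since 2081-01-01 inclusive = 58, zero-padded to 058.

058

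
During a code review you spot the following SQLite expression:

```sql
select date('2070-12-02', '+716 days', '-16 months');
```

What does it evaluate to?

2071-07-17

Applying '+716 days' to 2070-12-02: counting 716 days forward gives 2072-11-17.
Adding -16 months to 2072-11-17 gives 2071-07-17.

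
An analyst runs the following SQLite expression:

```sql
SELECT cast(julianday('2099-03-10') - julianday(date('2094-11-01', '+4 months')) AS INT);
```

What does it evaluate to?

1470

Adding +4 months to 2094-11-01 gives 2095-03-01.
30 days remain in March 2095 after the 1st (31 − 1).
Full months from April 2095 through February 2099 contribute their day counts.
Then 10 days into March 2099.
Total: 30 + 30 + 31 + 30 + 31 + 31 + 30 + 31 + 30 + 31 + 31 + 29 + 31 + 30 + 31 + 30 + 31 + 31 + 30 + 31 + 30 + 31 + 31 + 28 + 31 + 30 + 31 + 30 + 31 + 31 + 30 + 31 + 30 + 31 + 31 + 28 + 31 + 30 + 31 + 30 + 31 + 31 + 30 + 31 + 30 + 31 + 31 + 28 + 10 = 1470.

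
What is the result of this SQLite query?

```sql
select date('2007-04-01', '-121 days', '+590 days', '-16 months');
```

2007-03-13

Applying '-121 days' to 2007-04-01: counting 121 days back gives 2006-12-01.
Applying '+590 days' to 2006-12-01: counting 590 days forward gives 2008-07-13.
Adding -16 months to 2008-07-13 gives 2007-03-13.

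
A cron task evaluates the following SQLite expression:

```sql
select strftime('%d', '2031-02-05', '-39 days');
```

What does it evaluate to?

First apply '-39 days': 2031-02-05 → 2030-12-28.
`%d` extracts the 2-digit day of month: 28.

28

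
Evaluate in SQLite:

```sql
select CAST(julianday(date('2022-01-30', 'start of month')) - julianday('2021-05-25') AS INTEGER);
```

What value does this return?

221

`start of month` rewinds 2022-01-30 to 2022-01-01.
6 days remain in May 2021 after the 25th (31 − 25).
Full months from June 2021 through December 2021 contribute their day counts.
Then 1 day into January 2022.
Total: 6 + 30 + 31 + 31 + 30 + 31 + 30 + 31 + 1 = 221.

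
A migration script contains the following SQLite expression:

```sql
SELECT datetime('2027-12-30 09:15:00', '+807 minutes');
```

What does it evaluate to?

807 minutes = 13h 27m; +807 minutes from 2027-12-30 09:15:00 is 2027-12-30 22:42:00.

2027-12-30 22:42:00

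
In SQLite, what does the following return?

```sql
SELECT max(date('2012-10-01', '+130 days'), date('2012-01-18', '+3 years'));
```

date('2012-10-01', '+130 days') → 2013-02-08.
date('2012-01-18', '+3 years') → 2015-01-18.
Later of the two is 2015-01-18.

2015-01-18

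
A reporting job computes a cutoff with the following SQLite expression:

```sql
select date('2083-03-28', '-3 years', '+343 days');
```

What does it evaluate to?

2081-03-06

Adding -3 years to 2083-03-28 gives 2080-03-28.
Applying '+343 days' to 2080-03-28: counting 343 days forward gives 2081-03-06.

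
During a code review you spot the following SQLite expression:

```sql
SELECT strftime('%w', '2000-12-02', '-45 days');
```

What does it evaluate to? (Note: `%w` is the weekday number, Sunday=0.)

3

First apply '-45 days': 2000-12-02 → 2000-10-18.
2000-10-18 is a Wednesday; with Sunday=0 that is 3.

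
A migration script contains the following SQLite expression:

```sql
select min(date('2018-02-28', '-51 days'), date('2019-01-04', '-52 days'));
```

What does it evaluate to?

2018-01-08

date('2018-02-28', '-51 days') → 2018-01-08.
date('2019-01-04', '-52 days') → 2018-11-13.
Earlier of the two is 2018-01-08.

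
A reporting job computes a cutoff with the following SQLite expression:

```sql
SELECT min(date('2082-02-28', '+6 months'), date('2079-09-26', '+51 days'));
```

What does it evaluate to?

date('2082-02-28', '+6 months') → 2082-08-28.
date('2079-09-26', '+51 days') → 2079-11-16.
Earlier of the two is 2079-11-16.

2079-11-16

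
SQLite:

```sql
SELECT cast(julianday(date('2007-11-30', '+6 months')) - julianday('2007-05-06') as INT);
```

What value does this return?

390

Adding +6 months to 2007-11-30 gives 2008-05-30.
25 days remain in May 2007 after the 6th (31 − 6).
Full months from June 2007 through April 2008 contribute their day counts.
Then 30 days into May 2008.
Total: 25 + 30 + 31 + 31 + 30 + 31 + 30 + 31 + 31 + 29 + 31 + 30 + 30 = 390.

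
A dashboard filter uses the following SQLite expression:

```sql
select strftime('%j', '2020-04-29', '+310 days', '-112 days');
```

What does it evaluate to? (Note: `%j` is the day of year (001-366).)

First apply '+310 days', '-112 days': 2020-04-29 → 2020-11-13.
Day-of-year for 2020-11-13: days since 2020-01-01 inclusive = 318, zero-padded to 318.

318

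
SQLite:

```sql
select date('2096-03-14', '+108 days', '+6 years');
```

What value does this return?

2102-06-30

Applying '+108 days' to 2096-03-14: counting 108 days forward gives 2096-06-30.
Adding +6 years to 2096-06-30 gives 2102-06-30.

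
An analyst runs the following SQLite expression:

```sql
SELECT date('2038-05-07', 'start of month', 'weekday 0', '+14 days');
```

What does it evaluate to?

`start of month` rewinds 2038-05-07 to 2038-05-01.
`weekday 0` advances to the next Sunday; 2038-05-01 is a Saturday, so it moves forward to 2038-05-02.
Advancing 14 more days within May lands on 2038-05-16.

2038-05-16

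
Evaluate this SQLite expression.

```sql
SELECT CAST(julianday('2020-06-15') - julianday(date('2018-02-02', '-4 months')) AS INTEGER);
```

987

Adding -4 months to 2018-02-02 gives 2017-10-02.
29 days remain in October 2017 after the 2nd (31 − 2).
Full months from November 2017 through May 2020 contribute their day counts.
Then 15 days into June 2020.
Total: 29 + 30 + 31 + 31 + 28 + 31 + 30 + 31 + 30 + 31 + 31 + 30 + 31 + 30 + 31 + 31 + 28 + 31 + 30 + 31 + 30 + 31 + 31 + 30 + 31 + 30 + 31 + 31 + 29 + 31 + 30 + 31 + 15 = 987.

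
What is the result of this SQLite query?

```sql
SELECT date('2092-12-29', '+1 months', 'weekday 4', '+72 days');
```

Adding +1 month to 2092-12-29 gives 2093-01-29.
`weekday 4` advances to the next Thursday; 2093-01-29 is already a Thursday, so it stays at 2093-01-29.
Applying '+72 days' to 2093-01-29: counting 72 days forward gives 2093-04-11.

2093-04-11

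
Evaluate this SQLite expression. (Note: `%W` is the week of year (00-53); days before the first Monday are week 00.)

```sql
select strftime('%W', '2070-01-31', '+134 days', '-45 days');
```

17

First apply '+134 days', '-45 days': 2070-01-31 → 2070-04-30.
2070-04-30 is a Wednesday. SQLite's %W counts Mondays since the year started; the result is 17.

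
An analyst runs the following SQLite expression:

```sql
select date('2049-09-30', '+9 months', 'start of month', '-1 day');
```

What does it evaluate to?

Adding +9 months to 2049-09-30 gives 2050-06-30.
`start of month` rewinds 2050-06-30 to 2050-06-01.
Going back 1 day from 2050-06-01 reaches 2050-05-31 (last day of May, 31 days).

2050-05-31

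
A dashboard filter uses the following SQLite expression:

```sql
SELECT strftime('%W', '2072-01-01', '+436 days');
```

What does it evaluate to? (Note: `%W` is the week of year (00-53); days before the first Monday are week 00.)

10

First apply '+436 days': 2072-01-01 → 2073-03-12.
2073-03-12 is a Sunday. SQLite's %W counts Mondays since the year started; the result is 10.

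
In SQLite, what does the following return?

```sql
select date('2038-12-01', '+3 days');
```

2038-12-04

Advancing 3 more days within December lands on 2038-12-04.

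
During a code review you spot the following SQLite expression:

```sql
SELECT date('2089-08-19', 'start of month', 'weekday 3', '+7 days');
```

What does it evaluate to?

`start of month` rewinds 2089-08-19 to 2089-08-01.
`weekday 3` advances to the next Wednesday; 2089-08-01 is a Monday, so it moves forward to 2089-08-03.
Advancing 7 more days within August lands on 2089-08-10.

2089-08-10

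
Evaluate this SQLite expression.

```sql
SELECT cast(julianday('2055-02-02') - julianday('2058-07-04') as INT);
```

-1248

26 days remain in February 2055 after the 2nd (28 − 2).
Full months from March 2055 through June 2058 contribute their day counts.
Then 4 days into July 2058.
Total: 26 + 31 + 30 + 31 + 30 + 31 + 31 + 30 + 31 + 30 + 31 + 31 + 29 + 31 + 30 + 31 + 30 + 31 + 31 + 30 + 31 + 30 + 31 + 31 + 28 + 31 + 30 + 31 + 30 + 31 + 31 + 30 + 31 + 30 + 31 + 31 + 28 + 31 + 30 + 31 + 30 + 4 = 1248.
The subtraction is earlier − later, so the result is −1248 → -1248.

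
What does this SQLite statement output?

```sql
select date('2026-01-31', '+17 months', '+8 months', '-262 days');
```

Adding +17 months to 2026-01-31 targets 2027-06-31. June 2027 has only 30 days, so SQLite normalizes the 1-day overflow forward to 2027-07-01.
Adding +8 months to 2027-07-01 gives 2028-03-01.
Applying '-262 days' to 2028-03-01: counting 262 days back gives 2027-06-13.

2027-06-13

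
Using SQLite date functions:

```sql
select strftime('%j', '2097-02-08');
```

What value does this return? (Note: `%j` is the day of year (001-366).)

Day-of-year for 2097-02-08: days since 2097-01-01 inclusive = 39, zero-padded to 039.

039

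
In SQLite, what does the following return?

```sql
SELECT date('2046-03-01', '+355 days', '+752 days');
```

Applying '+355 days' to 2046-03-01: counting 355 days forward gives 2047-02-19.
Applying '+752 days' to 2047-02-19: counting 752 days forward gives 2049-03-12.

2049-03-12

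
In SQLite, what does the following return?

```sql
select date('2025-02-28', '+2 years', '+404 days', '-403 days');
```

Adding +2 years to 2025-02-28 gives 2027-02-28.
Applying '+404 days' to 2027-02-28: counting 404 days forward gives 2028-04-07.
Applying '-403 days' to 2028-04-07: counting 403 days back gives 2027-03-01.

2027-03-01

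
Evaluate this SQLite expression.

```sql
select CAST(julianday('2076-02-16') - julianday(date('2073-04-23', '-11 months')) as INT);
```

1364

Adding -11 months to 2073-04-23 gives 2072-05-23.
8 days remain in May 2072 after the 23rd (31 − 23).
Full months from June 2072 through January 2076 contribute their day counts.
Then 16 days into February 2076.
Total: 8 + 30 + 31 + 31 + 30 + 31 + 30 + 31 + 31 + 28 + 31 + 30 + 31 + 30 + 31 + 31 + 30 + 31 + 30 + 31 + 31 + 28 + 31 + 30 + 31 + 30 + 31 + 31 + 30 + 31 + 30 + 31 + 31 + 28 + 31 + 30 + 31 + 30 + 31 + 31 + 30 + 31 + 30 + 31 + 31 + 16 = 1364.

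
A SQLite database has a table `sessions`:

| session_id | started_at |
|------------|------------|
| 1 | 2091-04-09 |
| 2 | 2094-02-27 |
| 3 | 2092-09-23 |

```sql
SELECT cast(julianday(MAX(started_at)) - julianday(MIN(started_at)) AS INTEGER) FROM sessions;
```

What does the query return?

1055

MIN = 2091-04-09, MAX = 2094-02-27.
21 days remain in April 2091 after the 9th (30 − 9).
Full months from May 2091 through January 2094 contribute their day counts.
Then 27 days into February 2094.
Total: 21 + 31 + 30 + 31 + 31 + 30 + 31 + 30 + 31 + 31 + 29 + 31 + 30 + 31 + 30 + 31 + 31 + 30 + 31 + 30 + 31 + 31 + 28 + 31 + 30 + 31 + 30 + 31 + 31 + 30 + 31 + 30 + 31 + 31 + 27 = 1055.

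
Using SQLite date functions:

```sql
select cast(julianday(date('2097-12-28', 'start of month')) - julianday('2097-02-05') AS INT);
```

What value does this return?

`start of month` rewinds 2097-12-28 to 2097-12-01.
23 days remain in February 2097 after the 5th (28 − 5).
Full months from March 2097 through November 2097 contribute their day counts.
Then 1 day into December 2097.
Total: 23 + 31 + 30 + 31 + 30 + 31 + 31 + 30 + 31 + 30 + 1 = 299.

299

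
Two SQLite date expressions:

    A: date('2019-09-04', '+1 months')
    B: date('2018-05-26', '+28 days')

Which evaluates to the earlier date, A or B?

A = 2019-10-04.
B = 2018-06-23.
B is earlier.

B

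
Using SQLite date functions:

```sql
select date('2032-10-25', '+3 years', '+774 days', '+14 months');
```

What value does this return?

2039-02-07

Adding +3 years to 2032-10-25 gives 2035-10-25.
Applying '+774 days' to 2035-10-25: counting 774 days forward gives 2037-12-07.
Adding +14 months to 2037-12-07 gives 2039-02-07.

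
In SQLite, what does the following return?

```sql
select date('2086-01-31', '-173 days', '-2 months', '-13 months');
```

Applying '-173 days' to 2086-01-31: counting 173 days back gives 2085-08-11.
Adding -2 months to 2085-08-11 gives 2085-06-11.
Adding -13 months to 2085-06-11 gives 2084-05-11.

2084-05-11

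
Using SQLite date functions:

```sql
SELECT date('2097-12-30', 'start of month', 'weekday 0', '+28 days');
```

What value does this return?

2097-12-29

`start of month` rewinds 2097-12-30 to 2097-12-01.
`weekday 0` advances to the next Sunday; 2097-12-01 is already a Sunday, so it stays at 2097-12-01.
Advancing 28 more days within December lands on 2097-12-29.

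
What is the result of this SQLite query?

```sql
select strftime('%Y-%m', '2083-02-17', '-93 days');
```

2082-11

First apply '-93 days': 2083-02-17 → 2082-11-16.
`%Y-%m` extracts the year-month: 2082-11.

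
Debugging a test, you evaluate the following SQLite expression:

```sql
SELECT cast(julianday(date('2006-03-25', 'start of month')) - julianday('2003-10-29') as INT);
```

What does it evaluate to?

854

`start of month` rewinds 2006-03-25 to 2006-03-01.
2 days remain in October 2003 after the 29th (31 − 29).
Full months from November 2003 through February 2006 contribute their day counts.
Then 1 day into March 2006.
Total: 2 + 30 + 31 + 31 + 29 + 31 + 30 + 31 + 30 + 31 + 31 + 30 + 31 + 30 + 31 + 31 + 28 + 31 + 30 + 31 + 30 + 31 + 31 + 30 + 31 + 30 + 31 + 31 + 28 + 1 = 854.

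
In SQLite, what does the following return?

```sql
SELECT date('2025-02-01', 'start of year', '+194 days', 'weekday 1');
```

`start of year` rewinds 2025-02-01 to 2025-01-01.
Applying '+194 days' to 2025-01-01: counting 194 days forward gives 2025-07-14.
`weekday 1` advances to the next Monday; 2025-07-14 is already a Monday, so it stays at 2025-07-14.

2025-07-14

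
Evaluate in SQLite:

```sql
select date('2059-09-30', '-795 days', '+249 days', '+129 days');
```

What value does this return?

Applying '-795 days' to 2059-09-30: counting 795 days back gives 2057-07-27.
Applying '+249 days' to 2057-07-27: counting 249 days forward gives 2058-04-02.
Applying '+129 days' to 2058-04-02: counting 129 days forward gives 2058-08-09.

2058-08-09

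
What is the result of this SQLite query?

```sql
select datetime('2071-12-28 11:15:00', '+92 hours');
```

+92 hours from 2071-12-28 11:15:00 is 2072-01-01 07:15:00 (crosses midnight).

2072-01-01 07:15:00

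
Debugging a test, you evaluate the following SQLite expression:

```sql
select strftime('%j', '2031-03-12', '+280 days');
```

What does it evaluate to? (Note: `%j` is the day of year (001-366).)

351

First apply '+280 days': 2031-03-12 → 2031-12-17.
Day-of-year for 2031-12-17: days since 2031-01-01 inclusive = 351, zero-padded to 351.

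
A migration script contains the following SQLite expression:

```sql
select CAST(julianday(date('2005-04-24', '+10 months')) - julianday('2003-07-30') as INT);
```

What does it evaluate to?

940

Adding +10 months to 2005-04-24 gives 2006-02-24.
1 day remains in July 2003 after the 30th (31 − 30).
Full months from August 2003 through January 2006 contribute their day counts.
Then 24 days into February 2006.
Total: 1 + 31 + 30 + 31 + 30 + 31 + 31 + 29 + 31 + 30 + 31 + 30 + 31 + 31 + 30 + 31 + 30 + 31 + 31 + 28 + 31 + 30 + 31 + 30 + 31 + 31 + 30 + 31 + 30 + 31 + 31 + 24 = 940.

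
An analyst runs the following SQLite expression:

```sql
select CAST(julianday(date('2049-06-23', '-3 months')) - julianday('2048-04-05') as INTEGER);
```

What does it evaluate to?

Adding -3 months to 2049-06-23 gives 2049-03-23.
25 days remain in April 2048 after the 5th (30 − 5).
Full months from May 2048 through February 2049 contribute their day counts.
Then 23 days into March 2049.
Total: 25 + 31 + 30 + 31 + 31 + 30 + 31 + 30 + 31 + 31 + 28 + 23 = 352.

352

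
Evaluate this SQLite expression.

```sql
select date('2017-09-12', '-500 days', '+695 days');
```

2018-03-26

Applying '-500 days' to 2017-09-12: counting 500 days back gives 2016-04-30.
Applying '+695 days' to 2016-04-30: counting 695 days forward gives 2018-03-26.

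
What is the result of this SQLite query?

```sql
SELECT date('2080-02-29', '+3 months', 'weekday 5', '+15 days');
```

Adding +3 months to 2080-02-29 gives 2080-05-29.
`weekday 5` advances to the next Friday; 2080-05-29 is a Wednesday, so it moves forward to 2080-05-31.
May 2080 has 31 days; 0 remain after the 31st, so 1 days reach 2080-06-01.
Advancing 14 more days within June lands on 2080-06-15.

2080-06-15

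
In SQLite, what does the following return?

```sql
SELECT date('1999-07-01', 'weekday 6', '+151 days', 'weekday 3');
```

`weekday 6` advances to the next Saturday; 1999-07-01 is a Thursday, so it moves forward to 1999-07-03.
Applying '+151 days' to 1999-07-03: counting 151 days forward gives 1999-12-01.
`weekday 3` advances to the next Wednesday; 1999-12-01 is already a Wednesday, so it stays at 1999-12-01.

1999-12-01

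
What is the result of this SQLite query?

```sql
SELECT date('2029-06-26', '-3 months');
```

Adding -3 months to 2029-06-26 gives 2029-03-26.

2029-03-26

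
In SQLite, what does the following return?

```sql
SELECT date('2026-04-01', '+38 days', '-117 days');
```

2026-01-12

April 2026 has 30 days; 29 remain after the 1st, so 30 days reach 2026-05-01.
Advancing 8 more days within May lands on 2026-05-09.
Applying '-117 days' to 2026-05-09: counting 117 days back gives 2026-01-12.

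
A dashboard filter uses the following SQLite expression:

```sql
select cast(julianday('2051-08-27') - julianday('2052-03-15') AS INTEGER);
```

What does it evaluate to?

-201

4 days remain in August 2051 after the 27th (31 − 27).
Full months from September 2051 through February 2052 contribute their day counts.
Then 15 days into March 2052.
Total: 4 + 30 + 31 + 30 + 31 + 31 + 29 + 15 = 201.
The subtraction is earlier − later, so the result is −201 → -201.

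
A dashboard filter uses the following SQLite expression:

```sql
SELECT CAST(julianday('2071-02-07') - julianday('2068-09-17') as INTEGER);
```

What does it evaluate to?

873

13 days remain in September 2068 after the 17th (30 − 17).
Full months from October 2068 through January 2071 contribute their day counts.
Then 7 days into February 2071.
Total: 13 + 31 + 30 + 31 + 31 + 28 + 31 + 30 + 31 + 30 + 31 + 31 + 30 + 31 + 30 + 31 + 31 + 28 + 31 + 30 + 31 + 30 + 31 + 31 + 30 + 31 + 30 + 31 + 31 + 7 = 873.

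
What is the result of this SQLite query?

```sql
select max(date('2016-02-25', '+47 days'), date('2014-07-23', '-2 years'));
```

2016-04-12

date('2016-02-25', '+47 days') → 2016-04-12.
date('2014-07-23', '-2 years') → 2012-07-23.
Later of the two is 2016-04-12.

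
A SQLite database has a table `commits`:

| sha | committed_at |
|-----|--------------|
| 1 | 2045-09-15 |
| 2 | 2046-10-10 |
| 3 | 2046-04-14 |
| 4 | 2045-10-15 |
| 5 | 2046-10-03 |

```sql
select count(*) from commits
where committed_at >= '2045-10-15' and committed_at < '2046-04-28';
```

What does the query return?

Rows in [2045-10-15, 2046-04-28): 2046-04-14, 2045-10-15 → 2 rows.

2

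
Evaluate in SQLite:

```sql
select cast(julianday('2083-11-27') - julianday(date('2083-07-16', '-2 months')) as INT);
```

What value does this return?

Adding -2 months to 2083-07-16 gives 2083-05-16.
15 days remain in May 2083 after the 16th (31 − 16).
June 2083: 30 days.
July 2083: 31 days.
August 2083: 31 days.
September 2083: 30 days.
October 2083: 31 days.
Then 27 days into November 2083.
Total: 15 + 30 + 31 + 31 + 30 + 31 + 27 = 195.

195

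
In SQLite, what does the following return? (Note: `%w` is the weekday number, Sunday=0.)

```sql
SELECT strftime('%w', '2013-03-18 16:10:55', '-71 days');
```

0

First apply '-71 days': 2013-03-18 16:10:55 → 2013-01-06 16:10:55.
2013-01-06 is a Sunday; with Sunday=0 that is 0.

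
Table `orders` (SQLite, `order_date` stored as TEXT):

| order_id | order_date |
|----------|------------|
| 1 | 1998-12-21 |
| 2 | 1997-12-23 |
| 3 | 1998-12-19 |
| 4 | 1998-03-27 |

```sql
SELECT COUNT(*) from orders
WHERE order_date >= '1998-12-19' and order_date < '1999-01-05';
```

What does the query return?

Rows in [1998-12-19, 1999-01-05): 1998-12-21, 1998-12-19 → 2 rows.

2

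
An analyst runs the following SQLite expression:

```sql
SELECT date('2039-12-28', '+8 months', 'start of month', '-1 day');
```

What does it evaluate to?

2040-07-31

Adding +8 months to 2039-12-28 gives 2040-08-28.
`start of month` rewinds 2040-08-28 to 2040-08-01.
Going back 1 day from 2040-08-01 reaches 2040-07-31 (last day of July, 31 days).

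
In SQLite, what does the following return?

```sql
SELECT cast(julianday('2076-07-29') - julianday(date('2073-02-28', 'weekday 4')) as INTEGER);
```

1245

`weekday 4` advances to the next Thursday; 2073-02-28 is a Tuesday, so it moves forward to 2073-03-02.
29 days remain in March 2073 after the 2nd (31 − 2).
Full months from April 2073 through June 2076 contribute their day counts.
Then 29 days into July 2076.
Total: 29 + 30 + 31 + 30 + 31 + 31 + 30 + 31 + 30 + 31 + 31 + 28 + 31 + 30 + 31 + 30 + 31 + 31 + 30 + 31 + 30 + 31 + 31 + 28 + 31 + 30 + 31 + 30 + 31 + 31 + 30 + 31 + 30 + 31 + 31 + 29 + 31 + 30 + 31 + 30 + 29 = 1245.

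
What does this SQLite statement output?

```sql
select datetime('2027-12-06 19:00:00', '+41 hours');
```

2027-12-08 12:00:00

+41 hours from 2027-12-06 19:00:00 is 2027-12-08 12:00:00 (crosses midnight).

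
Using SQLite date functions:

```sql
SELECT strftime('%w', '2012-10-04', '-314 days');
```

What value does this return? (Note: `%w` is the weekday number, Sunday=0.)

5

First apply '-314 days': 2012-10-04 → 2011-11-25.
2011-11-25 is a Friday; with Sunday=0 that is 5.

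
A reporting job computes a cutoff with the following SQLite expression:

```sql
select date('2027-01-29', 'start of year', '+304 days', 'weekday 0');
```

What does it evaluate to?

`start of year` rewinds 2027-01-29 to 2027-01-01.
Applying '+304 days' to 2027-01-01: counting 304 days forward gives 2027-11-01.
`weekday 0` advances to the next Sunday; 2027-11-01 is a Monday, so it moves forward to 2027-11-07.

2027-11-07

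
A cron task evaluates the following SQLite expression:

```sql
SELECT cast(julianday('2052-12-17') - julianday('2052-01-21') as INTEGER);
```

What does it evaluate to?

331

10 days remain in January 2052 after the 21st (31 − 21).
Full months from February 2052 through November 2052 contribute their day counts.
Then 17 days into December 2052.
Total: 10 + 29 + 31 + 30 + 31 + 30 + 31 + 31 + 30 + 31 + 30 + 17 = 331.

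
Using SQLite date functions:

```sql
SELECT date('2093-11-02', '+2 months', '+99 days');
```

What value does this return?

2094-04-11

Adding +2 months to 2093-11-02 gives 2094-01-02.
Applying '+99 days' to 2094-01-02: counting 99 days forward gives 2094-04-11.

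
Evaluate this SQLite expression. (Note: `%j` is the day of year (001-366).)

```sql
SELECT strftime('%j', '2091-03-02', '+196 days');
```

First apply '+196 days': 2091-03-02 → 2091-09-14.
Day-of-year for 2091-09-14: days since 2091-01-01 inclusive = 257, zero-padded to 257.

257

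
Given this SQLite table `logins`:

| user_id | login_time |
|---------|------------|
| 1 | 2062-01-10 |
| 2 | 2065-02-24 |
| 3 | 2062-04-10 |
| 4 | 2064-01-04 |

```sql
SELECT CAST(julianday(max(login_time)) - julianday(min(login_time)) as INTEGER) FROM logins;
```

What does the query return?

1141

MIN = 2062-01-10, MAX = 2065-02-24.
21 days remain in January 2062 after the 10th (31 − 10).
Full months from February 2062 through January 2065 contribute their day counts.
Then 24 days into February 2065.
Total: 21 + 28 + 31 + 30 + 31 + 30 + 31 + 31 + 30 + 31 + 30 + 31 + 31 + 28 + 31 + 30 + 31 + 30 + 31 + 31 + 30 + 31 + 30 + 31 + 31 + 29 + 31 + 30 + 31 + 30 + 31 + 31 + 30 + 31 + 30 + 31 + 31 + 24 = 1141.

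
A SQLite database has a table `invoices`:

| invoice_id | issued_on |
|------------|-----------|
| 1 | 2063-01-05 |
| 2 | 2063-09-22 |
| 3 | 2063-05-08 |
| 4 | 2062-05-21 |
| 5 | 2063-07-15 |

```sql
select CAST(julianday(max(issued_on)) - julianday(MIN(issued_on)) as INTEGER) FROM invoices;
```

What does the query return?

489

MIN = 2062-05-21, MAX = 2063-09-22.
10 days remain in May 2062 after the 21st (31 − 21).
Full months from June 2062 through August 2063 contribute their day counts.
Then 22 days into September 2063.
Total: 10 + 30 + 31 + 31 + 30 + 31 + 30 + 31 + 31 + 28 + 31 + 30 + 31 + 30 + 31 + 31 + 22 = 489.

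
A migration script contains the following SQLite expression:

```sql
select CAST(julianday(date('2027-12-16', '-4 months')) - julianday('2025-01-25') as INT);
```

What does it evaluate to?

933

Adding -4 months to 2027-12-16 gives 2027-08-16.
6 days remain in January 2025 after the 25th (31 − 25).
Full months from February 2025 through July 2027 contribute their day counts.
Then 16 days into August 2027.
Total: 6 + 28 + 31 + 30 + 31 + 30 + 31 + 31 + 30 + 31 + 30 + 31 + 31 + 28 + 31 + 30 + 31 + 30 + 31 + 31 + 30 + 31 + 30 + 31 + 31 + 28 + 31 + 30 + 31 + 30 + 31 + 16 = 933.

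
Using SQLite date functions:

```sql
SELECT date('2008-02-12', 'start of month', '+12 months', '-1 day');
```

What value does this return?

2009-01-31

`start of month` rewinds 2008-02-12 to 2008-02-01.
Adding +12 months to 2008-02-01 gives 2009-02-01.
Going back 1 day from 2009-02-01 reaches 2009-01-31 (last day of January, 31 days).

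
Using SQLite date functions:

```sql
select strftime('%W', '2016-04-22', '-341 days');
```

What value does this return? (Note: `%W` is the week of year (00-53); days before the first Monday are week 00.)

First apply '-341 days': 2016-04-22 → 2015-05-17.
2015-05-17 is a Sunday. SQLite's %W counts Mondays since the year started; the result is 19.

19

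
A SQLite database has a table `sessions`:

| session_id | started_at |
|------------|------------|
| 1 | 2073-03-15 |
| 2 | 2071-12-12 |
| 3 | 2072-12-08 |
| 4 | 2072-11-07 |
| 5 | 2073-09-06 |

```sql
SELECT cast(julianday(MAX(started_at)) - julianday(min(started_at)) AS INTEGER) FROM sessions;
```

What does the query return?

MIN = 2071-12-12, MAX = 2073-09-06.
19 days remain in December 2071 after the 12th (31 − 12).
Full months from January 2072 through August 2073 contribute their day counts.
Then 6 days into September 2073.
Total: 19 + 31 + 29 + 31 + 30 + 31 + 30 + 31 + 31 + 30 + 31 + 30 + 31 + 31 + 28 + 31 + 30 + 31 + 30 + 31 + 31 + 6 = 634.

634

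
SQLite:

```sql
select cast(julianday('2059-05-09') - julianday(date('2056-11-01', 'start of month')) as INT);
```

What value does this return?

`start of month` rewinds 2056-11-01 to 2056-11-01.
29 days remain in November 2056 after the 1st (30 − 1).
Full months from December 2056 through April 2059 contribute their day counts.
Then 9 days into May 2059.
Total: 29 + 31 + 31 + 28 + 31 + 30 + 31 + 30 + 31 + 31 + 30 + 31 + 30 + 31 + 31 + 28 + 31 + 30 + 31 + 30 + 31 + 31 + 30 + 31 + 30 + 31 + 31 + 28 + 31 + 30 + 9 = 919.

919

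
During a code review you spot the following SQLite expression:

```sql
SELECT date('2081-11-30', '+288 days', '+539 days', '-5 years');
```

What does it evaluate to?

Applying '+288 days' to 2081-11-30: counting 288 days forward gives 2082-09-14.
Applying '+539 days' to 2082-09-14: counting 539 days forward gives 2084-03-06.
Adding -5 years to 2084-03-06 gives 2079-03-06.

2079-03-06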